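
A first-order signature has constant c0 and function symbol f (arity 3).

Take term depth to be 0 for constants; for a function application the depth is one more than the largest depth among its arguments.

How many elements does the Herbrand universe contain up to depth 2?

Count level by level. With function symbols f/3, the terms of depth ≤ k are the 1 constant together with each function applied to depth-≤(k−1) tuples, so N_k = 1 + N_{k-1}^3.
N_0 = 1
N_1 = 1 + 1^3 = 2
N_2 = 1 + 2^3 = 9
Explicitly: c0, f(c0, c0, c0), f(c0, c0, f(c0, c0, c0)), f(c0, f(c0, c0, c0), c0), f(c0, f(c0, c0, c0), f(c0, c0, c0)), f(f(c0, c0, c0), c0, c0), f(f(c0, c0, c0), c0, f(c0, c0, c0)), f(f(c0, c0, c0), f(c0, c0, c0), c0), f(f(c0, c0, c0), f(c0, c0, c0), f(c0, c0, c0)).

9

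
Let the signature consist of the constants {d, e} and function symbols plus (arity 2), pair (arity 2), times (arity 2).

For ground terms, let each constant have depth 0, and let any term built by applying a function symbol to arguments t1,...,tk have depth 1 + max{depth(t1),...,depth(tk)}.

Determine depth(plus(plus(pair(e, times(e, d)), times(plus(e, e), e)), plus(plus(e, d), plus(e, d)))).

depth(times(e, d)) = 1 + max(0, 0) = 1
depth(pair(e, times(e, d))) = 1 + max(0, 1) = 2
depth(plus(e, e)) = 1 + max(0, 0) = 1
depth(times(plus(e, e), e)) = 1 + max(1, 0) = 2
depth(plus(pair(e, times(e, d)), times(plus(e, e), e))) = 1 + max(2, 2) = 3
depth(plus(e, d)) = 1 + max(0, 0) = 1
depth(plus(plus(e, d), plus(e, d))) = 1 + max(1, 1) = 2
depth(plus(plus(pair(e, times(e, d)), times(plus(e, e), e)), plus(plus(e, d), plus(e, d)))) = 1 + max(3, 2) = 4

4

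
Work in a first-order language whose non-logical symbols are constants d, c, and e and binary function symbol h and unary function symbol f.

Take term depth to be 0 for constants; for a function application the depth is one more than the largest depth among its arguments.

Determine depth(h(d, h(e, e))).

2

depth(h(e, e)) = 1 + max(0, 0) = 1
depth(h(d, h(e, e))) = 1 + max(0, 1) = 2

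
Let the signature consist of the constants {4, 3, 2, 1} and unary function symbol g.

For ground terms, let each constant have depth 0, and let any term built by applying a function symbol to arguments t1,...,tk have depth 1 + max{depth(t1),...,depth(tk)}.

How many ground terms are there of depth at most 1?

8

Let N_k = |{terms of depth ≤ k}|. Then N_0 = 4 and N_k = 4 + N_{k-1} for k ≥ 1 (one summand per function symbol, arity giving the exponent).
N_0 = 4
N_1 = 4 + 4 = 8
Explicitly: 4, 3, 2, 1, g(4), g(3), g(2), g(1).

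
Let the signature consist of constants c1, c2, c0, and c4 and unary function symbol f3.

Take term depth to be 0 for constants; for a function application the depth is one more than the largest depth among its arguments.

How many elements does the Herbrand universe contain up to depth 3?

Let N_k = |{terms of depth ≤ k}|. Then N_0 = 4 and N_k = 4 + N_{k-1} for k ≥ 1 (one summand per function symbol, arity giving the exponent).
N_0 = 4
N_1 = 4 + 4 = 8
N_2 = 4 + 8 = 12
N_3 = 4 + 12 = 16

16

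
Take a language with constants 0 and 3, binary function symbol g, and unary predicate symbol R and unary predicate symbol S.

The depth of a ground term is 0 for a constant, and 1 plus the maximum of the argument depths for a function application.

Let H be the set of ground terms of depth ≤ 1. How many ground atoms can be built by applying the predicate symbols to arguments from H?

First count ground terms of depth ≤ 1.
Let N_k = |{terms of depth ≤ k}|. Then N_0 = 2 and N_k = 2 + N_{k-1}^2 for k ≥ 1 (one summand per function symbol, arity giving the exponent).
N_0 = 2
N_1 = 2 + 2^2 = 6
So |H| = 6.
For each predicate symbol, the number of ground atoms is |H| raised to its arity; summing:
  R: 6;  S: 6
Total ground atoms: 6 + 6 = 12.

12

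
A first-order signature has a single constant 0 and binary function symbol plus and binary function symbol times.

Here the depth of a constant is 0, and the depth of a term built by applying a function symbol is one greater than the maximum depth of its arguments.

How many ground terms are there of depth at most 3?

Write N_k for the number of ground terms of depth ≤ k. A term of depth ≤ k is either a constant or a function symbol applied to arguments of depth ≤ k−1, so N_k = 1 + N_{k-1}^2 + N_{k-1}^2.
N_0 = 1
N_1 = 1 + 1^2 + 1^2 = 3
N_2 = 1 + 3^2 + 3^2 = 19
N_3 = 1 + 19^2 + 19^2 = 723

723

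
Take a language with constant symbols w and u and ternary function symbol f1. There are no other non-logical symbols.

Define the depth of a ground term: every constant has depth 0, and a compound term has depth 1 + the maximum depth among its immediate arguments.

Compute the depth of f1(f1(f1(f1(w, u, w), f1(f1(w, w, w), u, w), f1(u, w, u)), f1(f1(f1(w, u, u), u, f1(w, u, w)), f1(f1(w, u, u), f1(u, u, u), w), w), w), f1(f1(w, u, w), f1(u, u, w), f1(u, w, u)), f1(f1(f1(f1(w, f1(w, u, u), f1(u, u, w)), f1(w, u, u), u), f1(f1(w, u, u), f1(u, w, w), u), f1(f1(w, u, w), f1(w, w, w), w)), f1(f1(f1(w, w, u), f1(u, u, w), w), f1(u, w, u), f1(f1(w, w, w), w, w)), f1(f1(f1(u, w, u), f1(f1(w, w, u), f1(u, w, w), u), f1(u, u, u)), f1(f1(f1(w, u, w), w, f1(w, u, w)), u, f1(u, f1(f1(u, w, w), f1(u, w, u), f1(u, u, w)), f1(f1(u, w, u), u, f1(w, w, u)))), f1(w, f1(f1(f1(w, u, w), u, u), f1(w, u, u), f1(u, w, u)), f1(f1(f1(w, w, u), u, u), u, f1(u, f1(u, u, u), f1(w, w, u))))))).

7

depth(f1(w, u, w)) = 1 + max(0, 0, 0) = 1
depth(f1(w, w, w)) = 1 + max(0, 0, 0) = 1
depth(f1(f1(w, w, w), u, w)) = 1 + max(1, 0, 0) = 2
depth(f1(u, w, u)) = 1 + max(0, 0, 0) = 1
depth(f1(f1(w, u, w), f1(f1(w, w, w), u, w), f1(u, w, u))) = 1 + max(1, 2, 1) = 3
depth(f1(w, u, u)) = 1 + max(0, 0, 0) = 1
depth(f1(f1(w, u, u), u, f1(w, u, w))) = 1 + max(1, 0, 1) = 2
depth(f1(u, u, u)) = 1 + max(0, 0, 0) = 1
depth(f1(f1(w, u, u), f1(u, u, u), w)) = 1 + max(1, 1, 0) = 2
depth(f1(f1(f1(w, u, u), u, f1(w, u, w)), f1(f1(w, u, u), f1(u, u, u), w), w)) = 1 + max(2, 2, 0) = 3
depth(f1(f1(f1(w, u, w), f1(f1(w, w, w), u, w), f1(u, w, u)), f1(f1(f1(w, u, u), u, f1(w, u, w)), f1(f1(w, u, u), f1(u, u, u), w), w), w)) = 1 + max(3, 3, 0) = 4
depth(f1(u, u, w)) = 1 + max(0, 0, 0) = 1
depth(f1(f1(w, u, w), f1(u, u, w), f1(u, w, u))) = 1 + max(1, 1, 1) = 2
depth(f1(w, f1(w, u, u), f1(u, u, w))) = 1 + max(0, 1, 1) = 2
depth(f1(f1(w, f1(w, u, u), f1(u, u, w)), f1(w, u, u), u)) = 1 + max(2, 1, 0) = 3
depth(f1(u, w, w)) = 1 + max(0, 0, 0) = 1
depth(f1(f1(w, u, u), f1(u, w, w), u)) = 1 + max(1, 1, 0) = 2
depth(f1(f1(w, u, w), f1(w, w, w), w)) = 1 + max(1, 1, 0) = 2
depth(f1(f1(f1(w, f1(w, u, u), f1(u, u, w)), f1(w, u, u), u), f1(f1(w, u, u), f1(u, w, w), u), f1(f1(w, u, w), f1(w, w, w), w))) = 1 + max(3, 2, 2) = 4
depth(f1(w, w, u)) = 1 + max(0, 0, 0) = 1
depth(f1(f1(w, w, u), f1(u, u, w), w)) = 1 + max(1, 1, 0) = 2
depth(f1(f1(w, w, w), w, w)) = 1 + max(1, 0, 0) = 2
depth(f1(f1(f1(w, w, u), f1(u, u, w), w), f1(u, w, u), f1(f1(w, w, w), w, w))) = 1 + max(2, 1, 2) = 3
depth(f1(f1(w, w, u), f1(u, w, w), u)) = 1 + max(1, 1, 0) = 2
depth(f1(f1(u, w, u), f1(f1(w, w, u), f1(u, w, w), u), f1(u, u, u))) = 1 + max(1, 2, 1) = 3
depth(f1(f1(w, u, w), w, f1(w, u, w))) = 1 + max(1, 0, 1) = 2
depth(f1(f1(u, w, w), f1(u, w, u), f1(u, u, w))) = 1 + max(1, 1, 1) = 2
depth(f1(f1(u, w, u), u, f1(w, w, u))) = 1 + max(1, 0, 1) = 2
depth(f1(u, f1(f1(u, w, w), f1(u, w, u), f1(u, u, w)), f1(f1(u, w, u), u, f1(w, w, u)))) = 1 + max(0, 2, 2) = 3
depth(f1(f1(f1(w, u, w), w, f1(w, u, w)), u, f1(u, f1(f1(u, w, w), f1(u, w, u), f1(u, u, w)), f1(f1(u, w, u), u, f1(w, w, u))))) = 1 + max(2, 0, 3) = 4
depth(f1(f1(w, u, w), u, u)) = 1 + max(1, 0, 0) = 2
depth(f1(f1(f1(w, u, w), u, u), f1(w, u, u), f1(u, w, u))) = 1 + max(2, 1, 1) = 3
depth(f1(f1(w, w, u), u, u)) = 1 + max(1, 0, 0) = 2
depth(f1(u, f1(u, u, u), f1(w, w, u))) = 1 + max(0, 1, 1) = 2
depth(f1(f1(f1(w, w, u), u, u), u, f1(u, f1(u, u, u), f1(w, w, u)))) = 1 + max(2, 0, 2) = 3
depth(f1(w, f1(f1(f1(w, u, w), u, u), f1(w, u, u), f1(u, w, u)), f1(f1(f1(w, w, u), u, u), u, f1(u, f1(u, u, u), f1(w, w, u))))) = 1 + max(0, 3, 3) = 4
depth(f1(f1(f1(u, w, u), f1(f1(w, w, u), f1(u, w, w), u), f1(u, u, u)), f1(f1(f1(w, u, w), w, f1(w, u, w)), u, f1(u, f1(f1(u, w, w), f1(u, w, u), f1(u, u, w)), f1(f1(u, w, u), u, f1(w, w, u)))), f1(w, f1(f1(f1(w, u, w), u, u), f1(w, u, u), f1(u, w, u)), f1(f1(f1(w, w, u), u, u), u, f1(u, f1(u, u, u), f1(w, w, u)))))) = 1 + max(3, 4, 4) = 5
depth(f1(f1(f1(f1(w, f1(w, u, u), f1(u, u, w)), f1(w, u, u), u), f1(f1(w, u, u), f1(u, w, w), u), f1(f1(w, u, w), f1(w, w, w), w)), f1(f1(f1(w, w, u), f1(u, u, w), w), f1(u, w, u), f1(f1(w, w, w), w, w)), f1(f1(f1(u, w, u), f1(f1(w, w, u), f1(u, w, w), u), f1(u, u, u)), f1(f1(f1(w, u, w), w, f1(w, u, w)), u, f1(u, f1(f1(u, w, w), f1(u, w, u), f1(u, u, w)), f1(f1(u, w, u), u, f1(w, w, u)))), f1(w, f1(f1(f1(w, u, w), u, u), f1(w, u, u), f1(u, w, u)), f1(f1(f1(w, w, u), u, u), u, f1(u, f1(u, u, u), f1(w, w, u))))))) = 1 + max(4, 3, 5) = 6
depth(f1(f1(f1(f1(w, u, w), f1(f1(w, w, w), u, w), f1(u, w, u)), f1(f1(f1(w, u, u), u, f1(w, u, w)), f1(f1(w, u, u), f1(u, u, u), w), w), w), f1(f1(w, u, w), f1(u, u, w), f1(u, w, u)), f1(f1(f1(f1(w, f1(w, u, u), f1(u, u, w)), f1(w, u, u), u), f1(f1(w, u, u), f1(u, w, w), u), f1(f1(w, u, w), f1(w, w, w), w)), f1(f1(f1(w, w, u), f1(u, u, w), w), f1(u, w, u), f1(f1(w, w, w), w, w)), f1(f1(f1(u, w, u), f1(f1(w, w, u), f1(u, w, w), u), f1(u, u, u)), f1(f1(f1(w, u, w), w, f1(w, u, w)), u, f1(u, f1(f1(u, w, w), f1(u, w, u), f1(u, u, w)), f1(f1(u, w, u), u, f1(w, w, u)))), f1(w, f1(f1(f1(w, u, w), u, u), f1(w, u, u), f1(u, w, u)), f1(f1(f1(w, w, u), u, u), u, f1(u, f1(u, u, u), f1(w, w, u)))))))) = 1 + max(4, 2, 6) = 7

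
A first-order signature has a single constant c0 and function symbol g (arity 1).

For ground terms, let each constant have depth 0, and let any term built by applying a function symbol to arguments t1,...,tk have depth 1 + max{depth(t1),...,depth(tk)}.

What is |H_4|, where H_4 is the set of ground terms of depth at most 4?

Let N_k = |{terms of depth ≤ k}|. Then N_0 = 1 and N_k = 1 + N_{k-1} for k ≥ 1 (one summand per function symbol, arity giving the exponent).
N_0 = 1
N_1 = 1 + 1 = 2
N_2 = 1 + 2 = 3
N_3 = 1 + 3 = 4
N_4 = 1 + 4 = 5
Explicitly: c0, g(c0), g(g(c0)), g(g(g(c0))), g(g(g(g(c0)))).

5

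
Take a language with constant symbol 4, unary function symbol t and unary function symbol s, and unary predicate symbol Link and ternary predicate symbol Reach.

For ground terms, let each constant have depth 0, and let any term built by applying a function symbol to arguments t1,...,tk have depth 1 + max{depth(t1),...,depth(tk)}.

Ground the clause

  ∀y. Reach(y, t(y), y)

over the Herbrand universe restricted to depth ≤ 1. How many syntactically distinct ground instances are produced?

3

Ground terms of depth ≤ 1:
  Write N_k for the number of ground terms of depth ≤ k. A term of depth ≤ k is either a constant or a function symbol applied to arguments of depth ≤ k−1, so N_k = 1 + N_{k-1} + N_{k-1}.
  N_0 = 1
  N_1 = 1 + 1 + 1 = 3
So there are 3 ground terms available for substitution.
The body mentions the single quantified variable y; since ground terms form a free algebra, no two substitutions collapse to the same formula.
Number of ground instances = 3.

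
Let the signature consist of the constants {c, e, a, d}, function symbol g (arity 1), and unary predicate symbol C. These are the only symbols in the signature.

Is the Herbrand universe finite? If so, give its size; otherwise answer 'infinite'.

infinite

The signature has at least one function symbol (g, arity 1) and at least one constant (c).
Iterating g gives infinitely many distinct ground terms: c, g(c), g(g(c)), ...
So the Herbrand universe is infinite.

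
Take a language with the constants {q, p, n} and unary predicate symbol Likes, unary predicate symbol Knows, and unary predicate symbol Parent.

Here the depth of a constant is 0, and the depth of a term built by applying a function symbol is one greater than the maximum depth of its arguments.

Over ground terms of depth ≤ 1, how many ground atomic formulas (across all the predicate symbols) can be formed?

First count ground terms of depth ≤ 1.
With no function symbols every ground term is a constant, so there are exactly 3 ground terms at every depth bound.
N_0 = 3
N_1 = 3
Explicitly: q, p, n.
So |H| = 3.
Ground atoms are formed by filling each argument slot of a predicate with a term from H, so an r-ary predicate gives |H|^r atoms:
  Likes: 3;  Knows: 3;  Parent: 3
Total ground atoms: 3 + 3 + 3 = 9.

9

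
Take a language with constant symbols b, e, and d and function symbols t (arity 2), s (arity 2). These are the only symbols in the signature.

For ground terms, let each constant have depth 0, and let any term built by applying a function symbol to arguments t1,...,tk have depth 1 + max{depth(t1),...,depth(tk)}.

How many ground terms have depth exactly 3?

1565568

Write N_k for the number of ground terms of depth ≤ k. A term of depth ≤ k is either a constant or a function symbol applied to arguments of depth ≤ k−1, so N_k = 3 + N_{k-1}^2 + N_{k-1}^2.
N_0 = 3
N_1 = 3 + 3^2 + 3^2 = 21
N_2 = 3 + 21^2 + 21^2 = 885
N_3 = 3 + 885^2 + 885^2 = 1566453
Terms of depth exactly 3: N_3 − N_2 = 1566453 − 885 = 1565568.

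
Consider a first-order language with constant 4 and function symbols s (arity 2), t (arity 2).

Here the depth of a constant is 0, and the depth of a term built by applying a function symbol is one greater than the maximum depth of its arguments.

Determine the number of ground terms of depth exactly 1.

Count level by level. With function symbols s/2, t/2, the terms of depth ≤ k are the 1 constant together with each function applied to depth-≤(k−1) tuples, so N_k = 1 + N_{k-1}^2 + N_{k-1}^2.
N_0 = 1
N_1 = 1 + 1^2 + 1^2 = 3
Terms of depth exactly 1: N_1 − N_0 = 3 − 1 = 2.

2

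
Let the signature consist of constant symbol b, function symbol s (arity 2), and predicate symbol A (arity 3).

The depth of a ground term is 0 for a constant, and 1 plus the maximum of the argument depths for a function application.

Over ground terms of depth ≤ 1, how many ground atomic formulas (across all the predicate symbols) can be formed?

8

First count ground terms of depth ≤ 1.
Count level by level. With function symbols s/2, the terms of depth ≤ k are the 1 constant together with each function applied to depth-≤(k−1) tuples, so N_k = 1 + N_{k-1}^2.
N_0 = 1
N_1 = 1 + 1^2 = 2
Explicitly: b, s(b, b).
So |H| = 2.
A ground atom is a predicate applied to a tuple of terms from H, so the count is the sum over predicates of |H|^arity:
  A: 2^3 = 8
Total ground atoms: 8.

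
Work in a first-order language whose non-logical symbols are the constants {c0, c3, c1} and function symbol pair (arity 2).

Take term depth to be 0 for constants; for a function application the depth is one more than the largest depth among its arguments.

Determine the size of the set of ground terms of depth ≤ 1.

Let N_k = |{terms of depth ≤ k}|. Then N_0 = 3 and N_k = 3 + N_{k-1}^2 for k ≥ 1 (one summand per function symbol, arity giving the exponent).
N_0 = 3
N_1 = 3 + 3^2 = 12
Explicitly: c0, c3, c1, pair(c0, c0), pair(c0, c3), pair(c0, c1), pair(c3, c0), pair(c3, c3), pair(c3, c1), pair(c1, c0), pair(c1, c3), pair(c1, c1).

12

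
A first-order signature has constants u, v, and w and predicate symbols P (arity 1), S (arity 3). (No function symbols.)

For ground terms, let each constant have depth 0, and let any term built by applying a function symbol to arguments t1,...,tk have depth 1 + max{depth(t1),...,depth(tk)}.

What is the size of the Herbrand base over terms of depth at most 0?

First count ground terms of depth ≤ 0.
With no function symbols every ground term is a constant, so there are exactly 3 ground terms at every depth bound.
N_0 = 3
Explicitly: u, v, w.
So |H| = 3.
A ground atom is a predicate applied to a tuple of terms from H, so the count is the sum over predicates of |H|^arity:
  P: 3;  S: 3^3 = 27
Total ground atoms: 3 + 27 = 30.

30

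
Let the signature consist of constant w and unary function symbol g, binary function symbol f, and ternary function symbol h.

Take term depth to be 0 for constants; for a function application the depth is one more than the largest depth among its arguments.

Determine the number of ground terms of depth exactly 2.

Write N_k for the number of ground terms of depth ≤ k. A term of depth ≤ k is either a constant or a function symbol applied to arguments of depth ≤ k−1, so N_k = 1 + N_{k-1} + N_{k-1}^2 + N_{k-1}^3.
N_0 = 1
N_1 = 1 + 1 + 1^2 + 1^3 = 4
N_2 = 1 + 4 + 4^2 + 4^3 = 85
Terms of depth exactly 2: N_2 − N_1 = 85 − 4 = 81.

81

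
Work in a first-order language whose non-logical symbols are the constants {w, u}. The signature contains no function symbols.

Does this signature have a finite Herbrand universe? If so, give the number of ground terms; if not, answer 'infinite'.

2

There are no function symbols, so every ground term is one of the 2 constants.
The Herbrand universe is {w, u}, which is finite with 2 elements.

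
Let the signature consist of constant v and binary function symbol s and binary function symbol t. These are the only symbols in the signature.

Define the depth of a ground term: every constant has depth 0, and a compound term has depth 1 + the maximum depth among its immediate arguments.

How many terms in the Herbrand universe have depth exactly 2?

Let N_k count ground terms of depth at most k. Each non-constant term of depth ≤ k is some function symbol applied to depth-≤(k−1) arguments, giving N_k = 1 + N_{k-1}^2 + N_{k-1}^2.
N_0 = 1
N_1 = 1 + 1^2 + 1^2 = 3
N_2 = 1 + 3^2 + 3^2 = 19
Terms of depth exactly 2: N_2 − N_1 = 19 − 3 = 16.

16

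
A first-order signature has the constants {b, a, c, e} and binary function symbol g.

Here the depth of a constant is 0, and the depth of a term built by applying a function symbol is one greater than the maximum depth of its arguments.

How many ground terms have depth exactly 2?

384

Let N_k count ground terms of depth at most k. Each non-constant term of depth ≤ k is some function symbol applied to depth-≤(k−1) arguments, giving N_k = 4 + N_{k-1}^2.
N_0 = 4
N_1 = 4 + 4^2 = 20
N_2 = 4 + 20^2 = 404
Terms of depth exactly 2: N_2 − N_1 = 404 − 20 = 384.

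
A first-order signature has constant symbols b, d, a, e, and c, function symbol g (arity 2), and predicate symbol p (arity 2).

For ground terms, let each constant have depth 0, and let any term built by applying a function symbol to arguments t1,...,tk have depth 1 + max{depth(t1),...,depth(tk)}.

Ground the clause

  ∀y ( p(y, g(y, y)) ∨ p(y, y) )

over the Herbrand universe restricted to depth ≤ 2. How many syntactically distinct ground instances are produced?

Ground terms of depth ≤ 2:
  Count level by level. With function symbols g/2, the terms of depth ≤ k are the 5 constants together with each function applied to depth-≤(k−1) tuples, so N_k = 5 + N_{k-1}^2.
  N_0 = 5
  N_1 = 5 + 5^2 = 30
  N_2 = 5 + 30^2 = 905
So there are 905 ground terms available for substitution.
The variable y ranges independently over the available ground terms, and distinct assignments produce distinct instances.
Number of ground instances = 905.

905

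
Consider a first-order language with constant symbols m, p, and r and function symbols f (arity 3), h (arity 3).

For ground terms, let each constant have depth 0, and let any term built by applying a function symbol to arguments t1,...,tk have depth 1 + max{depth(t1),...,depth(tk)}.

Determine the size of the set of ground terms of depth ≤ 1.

Let N_k count ground terms of depth at most k. Each non-constant term of depth ≤ k is some function symbol applied to depth-≤(k−1) arguments, giving N_k = 3 + N_{k-1}^3 + N_{k-1}^3.
N_0 = 3
N_1 = 3 + 3^3 + 3^3 = 57

57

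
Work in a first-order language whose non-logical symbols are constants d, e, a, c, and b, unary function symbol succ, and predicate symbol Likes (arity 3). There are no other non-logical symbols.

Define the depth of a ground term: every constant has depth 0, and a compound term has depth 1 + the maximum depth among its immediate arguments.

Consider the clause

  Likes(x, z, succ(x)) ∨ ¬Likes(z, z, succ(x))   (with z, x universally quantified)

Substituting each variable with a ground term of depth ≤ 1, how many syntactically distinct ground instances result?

Ground terms of depth ≤ 1:
  Count level by level. With function symbols succ/1, the terms of depth ≤ k are the 5 constants together with each function applied to depth-≤(k−1) tuples, so N_k = 5 + N_{k-1}.
  N_0 = 5
  N_1 = 5 + 5 = 10
  Explicitly: d, e, a, c, b, succ(d), succ(e), succ(a), succ(c), succ(b).
So there are 10 ground terms available for substitution.
The clause has 2 distinct variables (z, x), each appearing in the body. In the free term algebra distinct substitutions yield syntactically distinct ground instances.
Number of ground instances = 10^2 = 100.

100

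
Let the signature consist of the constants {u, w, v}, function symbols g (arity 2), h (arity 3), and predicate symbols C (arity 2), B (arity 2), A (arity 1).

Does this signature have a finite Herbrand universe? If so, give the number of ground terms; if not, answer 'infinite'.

The signature has at least one function symbol (g, arity 2) and at least one constant (u).
Iterating g gives infinitely many distinct ground terms: u, g(u, u), g(g(u, u), g(u, u)), ...
So the Herbrand universe is infinite.

infinite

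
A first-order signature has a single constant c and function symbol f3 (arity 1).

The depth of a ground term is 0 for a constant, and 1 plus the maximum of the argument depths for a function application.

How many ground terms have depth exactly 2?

Count level by level. With function symbols f3/1, the terms of depth ≤ k are the 1 constant together with each function applied to depth-≤(k−1) tuples, so N_k = 1 + N_{k-1}.
N_0 = 1
N_1 = 1 + 1 = 2
N_2 = 1 + 2 = 3
Terms of depth exactly 2: N_2 − N_1 = 3 − 2 = 1.

1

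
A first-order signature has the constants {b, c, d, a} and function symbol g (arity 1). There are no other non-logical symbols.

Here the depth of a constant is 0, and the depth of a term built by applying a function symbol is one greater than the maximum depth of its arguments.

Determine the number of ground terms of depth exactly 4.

4

If N_k denotes the number of depth-≤k ground terms, the 4 constants give N_0 = 4, and each function symbol of arity r contributes N_{k-1}^r new terms at level k: N_k = 4 + N_{k-1}.
N_0 = 4
N_1 = 4 + 4 = 8
N_2 = 4 + 8 = 12
N_3 = 4 + 12 = 16
N_4 = 4 + 16 = 20
Terms of depth exactly 4: N_4 − N_3 = 20 − 16 = 4.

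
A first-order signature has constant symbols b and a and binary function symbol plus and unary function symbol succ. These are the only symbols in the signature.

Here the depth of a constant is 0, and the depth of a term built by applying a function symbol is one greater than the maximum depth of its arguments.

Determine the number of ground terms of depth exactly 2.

Let N_k count ground terms of depth at most k. Each non-constant term of depth ≤ k is some function symbol applied to depth-≤(k−1) arguments, giving N_k = 2 + N_{k-1}^2 + N_{k-1}.
N_0 = 2
N_1 = 2 + 2^2 + 2 = 8
N_2 = 2 + 8^2 + 8 = 74
Terms of depth exactly 2: N_2 − N_1 = 74 − 8 = 66.

66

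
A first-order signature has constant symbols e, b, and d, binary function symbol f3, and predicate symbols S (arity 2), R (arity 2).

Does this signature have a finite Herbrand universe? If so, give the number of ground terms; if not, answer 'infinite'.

infinite

The signature has at least one function symbol (f3, arity 2) and at least one constant (e).
Iterating f3 gives infinitely many distinct ground terms: e, f3(e, e), f3(f3(e, e), f3(e, e)), ...
So the Herbrand universe is infinite.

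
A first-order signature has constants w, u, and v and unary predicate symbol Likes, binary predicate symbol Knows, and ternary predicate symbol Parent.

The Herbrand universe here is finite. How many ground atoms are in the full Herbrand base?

With no function symbols, the Herbrand universe is just the 3 constants.
Ground atoms per predicate: Likes: 3, Knows: 3^2 = 9, Parent: 3^3 = 27.
Herbrand base size = 3 + 9 + 27 = 39.

39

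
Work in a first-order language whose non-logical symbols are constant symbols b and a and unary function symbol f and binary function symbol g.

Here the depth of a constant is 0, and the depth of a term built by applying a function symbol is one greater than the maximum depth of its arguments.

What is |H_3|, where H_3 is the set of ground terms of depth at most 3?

5552

Write N_k for the number of ground terms of depth ≤ k. A term of depth ≤ k is either a constant or a function symbol applied to arguments of depth ≤ k−1, so N_k = 2 + N_{k-1} + N_{k-1}^2.
N_0 = 2
N_1 = 2 + 2 + 2^2 = 8
N_2 = 2 + 8 + 8^2 = 74
N_3 = 2 + 74 + 74^2 = 5552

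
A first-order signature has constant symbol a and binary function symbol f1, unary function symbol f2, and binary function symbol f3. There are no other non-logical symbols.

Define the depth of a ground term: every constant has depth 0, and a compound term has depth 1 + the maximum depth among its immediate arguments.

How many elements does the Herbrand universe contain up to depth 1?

4

Count level by level. With function symbols f1/2, f2/1, f3/2, the terms of depth ≤ k are the 1 constant together with each function applied to depth-≤(k−1) tuples, so N_k = 1 + N_{k-1}^2 + N_{k-1} + N_{k-1}^2.
N_0 = 1
N_1 = 1 + 1^2 + 1 + 1^2 = 4
Explicitly: a, f1(a, a), f2(a), f3(a, a).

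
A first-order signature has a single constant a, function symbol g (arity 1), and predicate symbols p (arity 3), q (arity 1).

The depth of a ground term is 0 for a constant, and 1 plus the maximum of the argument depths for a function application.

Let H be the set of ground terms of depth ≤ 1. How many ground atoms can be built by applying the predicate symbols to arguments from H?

First count ground terms of depth ≤ 1.
If N_k denotes the number of depth-≤k ground terms, the 1 constant gives N_0 = 1, and each function symbol of arity r contributes N_{k-1}^r new terms at level k: N_k = 1 + N_{k-1}.
N_0 = 1
N_1 = 1 + 1 = 2
Explicitly: a, g(a).
So |H| = 2.
For each predicate symbol, the number of ground atoms is |H| raised to its arity; summing:
  p: 2^3 = 8;  q: 2
Total ground atoms: 8 + 2 = 10.

10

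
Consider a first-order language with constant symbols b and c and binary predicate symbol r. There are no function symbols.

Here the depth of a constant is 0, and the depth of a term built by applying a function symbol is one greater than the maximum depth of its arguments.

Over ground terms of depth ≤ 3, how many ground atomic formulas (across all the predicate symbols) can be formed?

First count ground terms of depth ≤ 3.
With no function symbols every ground term is a constant, so there are exactly 2 ground terms at every depth bound.
N_0 = 2
N_1 = 2
N_2 = 2
N_3 = 2
So |H| = 2.
A ground atom is a predicate applied to a tuple of terms from H, so the count is the sum over predicates of |H|^arity:
  r: 2^2 = 4
Total ground atoms: 4.

4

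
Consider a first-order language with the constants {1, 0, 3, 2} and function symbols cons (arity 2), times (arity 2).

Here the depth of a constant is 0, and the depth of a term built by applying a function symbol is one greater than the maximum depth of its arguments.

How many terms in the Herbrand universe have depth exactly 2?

Let N_k count ground terms of depth at most k. Each non-constant term of depth ≤ k is some function symbol applied to depth-≤(k−1) arguments, giving N_k = 4 + N_{k-1}^2 + N_{k-1}^2.
N_0 = 4
N_1 = 4 + 4^2 + 4^2 = 36
N_2 = 4 + 36^2 + 36^2 = 2596
Terms of depth exactly 2: N_2 − N_1 = 2596 − 36 = 2560.

2560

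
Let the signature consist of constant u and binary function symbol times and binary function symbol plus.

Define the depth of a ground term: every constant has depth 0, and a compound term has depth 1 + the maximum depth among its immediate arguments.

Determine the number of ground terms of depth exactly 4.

Let N_k count ground terms of depth at most k. Each non-constant term of depth ≤ k is some function symbol applied to depth-≤(k−1) arguments, giving N_k = 1 + N_{k-1}^2 + N_{k-1}^2.
N_0 = 1
N_1 = 1 + 1^2 + 1^2 = 3
N_2 = 1 + 3^2 + 3^2 = 19
N_3 = 1 + 19^2 + 19^2 = 723
N_4 = 1 + 723^2 + 723^2 = 1045459
Terms of depth exactly 4: N_4 − N_3 = 1045459 − 723 = 1044736.

1044736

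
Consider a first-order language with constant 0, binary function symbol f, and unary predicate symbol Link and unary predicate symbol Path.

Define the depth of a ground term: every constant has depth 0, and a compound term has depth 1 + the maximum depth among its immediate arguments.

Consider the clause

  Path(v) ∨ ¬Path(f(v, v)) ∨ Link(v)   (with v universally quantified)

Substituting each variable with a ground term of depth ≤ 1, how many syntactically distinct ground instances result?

2

Ground terms of depth ≤ 1:
  Count level by level. With function symbols f/2, the terms of depth ≤ k are the 1 constant together with each function applied to depth-≤(k−1) tuples, so N_k = 1 + N_{k-1}^2.
  N_0 = 1
  N_1 = 1 + 1^2 = 2
So there are 2 ground terms available for substitution.
The body mentions the single quantified variable v; since ground terms form a free algebra, no two substitutions collapse to the same formula.
Number of ground instances = 2.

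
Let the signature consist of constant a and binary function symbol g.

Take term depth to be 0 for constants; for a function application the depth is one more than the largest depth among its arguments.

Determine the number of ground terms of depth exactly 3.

21

Write N_k for the number of ground terms of depth ≤ k. A term of depth ≤ k is either a constant or a function symbol applied to arguments of depth ≤ k−1, so N_k = 1 + N_{k-1}^2.
N_0 = 1
N_1 = 1 + 1^2 = 2
N_2 = 1 + 2^2 = 5
N_3 = 1 + 5^2 = 26
Terms of depth exactly 3: N_3 − N_2 = 26 − 5 = 21.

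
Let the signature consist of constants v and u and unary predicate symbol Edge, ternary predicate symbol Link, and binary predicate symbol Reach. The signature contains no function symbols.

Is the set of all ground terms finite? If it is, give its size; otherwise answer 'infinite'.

2

There are no function symbols, so every ground term is one of the 2 constants.
The Herbrand universe is {v, u}, which is finite with 2 elements.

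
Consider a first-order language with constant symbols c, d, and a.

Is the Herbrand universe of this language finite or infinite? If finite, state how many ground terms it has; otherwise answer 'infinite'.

There are no function symbols, so every ground term is one of the 3 constants.
The Herbrand universe is {c, d, a}, which is finite with 3 elements.

3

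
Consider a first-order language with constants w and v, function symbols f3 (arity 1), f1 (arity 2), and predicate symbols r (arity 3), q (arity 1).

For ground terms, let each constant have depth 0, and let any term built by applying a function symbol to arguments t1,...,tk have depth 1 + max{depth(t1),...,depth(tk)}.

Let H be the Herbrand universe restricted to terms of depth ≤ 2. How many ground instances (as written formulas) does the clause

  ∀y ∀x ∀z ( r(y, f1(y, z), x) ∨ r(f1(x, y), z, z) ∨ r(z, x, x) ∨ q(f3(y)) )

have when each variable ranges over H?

Ground terms of depth ≤ 2:
  Let N_k count ground terms of depth at most k. Each non-constant term of depth ≤ k is some function symbol applied to depth-≤(k−1) arguments, giving N_k = 2 + N_{k-1} + N_{k-1}^2.
  N_0 = 2
  N_1 = 2 + 2 + 2^2 = 8
  N_2 = 2 + 8 + 8^2 = 74
So there are 74 ground terms available for substitution.
There are 3 variables to instantiate (y, x, z), each occurring in at least one literal, so different choices give different ground instances.
Number of ground instances = 74^3 = 405224.

405224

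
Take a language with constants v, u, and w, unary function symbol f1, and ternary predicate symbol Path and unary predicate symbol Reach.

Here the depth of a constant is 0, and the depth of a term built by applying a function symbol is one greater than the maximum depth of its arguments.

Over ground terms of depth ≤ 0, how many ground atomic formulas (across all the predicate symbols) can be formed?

30

First count ground terms of depth ≤ 0.
If N_k denotes the number of depth-≤k ground terms, the 3 constants give N_0 = 3, and each function symbol of arity r contributes N_{k-1}^r new terms at level k: N_k = 3 + N_{k-1}.
N_0 = 3
Explicitly: v, u, w.
So |H| = 3.
Ground atoms are formed by filling each argument slot of a predicate with a term from H, so an r-ary predicate gives |H|^r atoms:
  Path: 3^3 = 27;  Reach: 3
Total ground atoms: 27 + 3 = 30.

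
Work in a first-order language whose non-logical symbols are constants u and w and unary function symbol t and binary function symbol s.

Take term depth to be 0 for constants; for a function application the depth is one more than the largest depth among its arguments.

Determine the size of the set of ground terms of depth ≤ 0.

2

Let N_k = |{terms of depth ≤ k}|. Then N_0 = 2 and N_k = 2 + N_{k-1} + N_{k-1}^2 for k ≥ 1 (one summand per function symbol, arity giving the exponent).
N_0 = 2
Explicitly: u, w.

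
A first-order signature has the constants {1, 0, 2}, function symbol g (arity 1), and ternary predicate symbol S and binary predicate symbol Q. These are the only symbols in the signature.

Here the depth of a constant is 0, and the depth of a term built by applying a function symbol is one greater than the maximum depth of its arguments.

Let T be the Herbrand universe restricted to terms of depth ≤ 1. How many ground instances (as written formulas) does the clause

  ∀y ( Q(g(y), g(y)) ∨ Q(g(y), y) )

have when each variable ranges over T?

6

Ground terms of depth ≤ 1:
  If N_k denotes the number of depth-≤k ground terms, the 3 constants give N_0 = 3, and each function symbol of arity r contributes N_{k-1}^r new terms at level k: N_k = 3 + N_{k-1}.
  N_0 = 3
  N_1 = 3 + 3 = 6
So there are 6 ground terms available for substitution.
The body mentions the single quantified variable y; since ground terms form a free algebra, no two substitutions collapse to the same formula.
Number of ground instances = 6.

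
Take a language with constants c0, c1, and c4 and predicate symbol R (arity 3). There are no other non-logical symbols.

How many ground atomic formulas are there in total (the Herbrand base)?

27

With no function symbols, the Herbrand universe is just the 3 constants.
Ground atoms per predicate: R: 3^3 = 27.
Herbrand base size = 27 = 27.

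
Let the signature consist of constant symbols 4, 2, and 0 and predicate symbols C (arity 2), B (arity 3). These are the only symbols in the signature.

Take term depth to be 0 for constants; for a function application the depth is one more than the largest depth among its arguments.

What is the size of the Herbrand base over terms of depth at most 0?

36

First count ground terms of depth ≤ 0.
With no function symbols every ground term is a constant, so there are exactly 3 ground terms at every depth bound.
N_0 = 3
Explicitly: 4, 2, 0.
So |H| = 3.
Ground atoms are formed by filling each argument slot of a predicate with a term from H, so an r-ary predicate gives |H|^r atoms:
  C: 3^2 = 9;  B: 3^3 = 27
Total ground atoms: 9 + 27 = 36.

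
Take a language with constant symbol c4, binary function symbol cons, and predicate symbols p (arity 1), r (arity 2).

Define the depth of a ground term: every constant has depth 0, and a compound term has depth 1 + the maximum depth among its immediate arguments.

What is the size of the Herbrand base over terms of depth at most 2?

30

First count ground terms of depth ≤ 2.
Let N_k = |{terms of depth ≤ k}|. Then N_0 = 1 and N_k = 1 + N_{k-1}^2 for k ≥ 1 (one summand per function symbol, arity giving the exponent).
N_0 = 1
N_1 = 1 + 1^2 = 2
N_2 = 1 + 2^2 = 5
Explicitly: c4, cons(c4, c4), cons(c4, cons(c4, c4)), cons(cons(c4, c4), c4), cons(cons(c4, c4), cons(c4, c4)).
So |H| = 5.
Each predicate of arity r yields |H|^r ground atoms (one per choice of an r-tuple from H):
  p: 5;  r: 5^2 = 25
Total ground atoms: 5 + 25 = 30.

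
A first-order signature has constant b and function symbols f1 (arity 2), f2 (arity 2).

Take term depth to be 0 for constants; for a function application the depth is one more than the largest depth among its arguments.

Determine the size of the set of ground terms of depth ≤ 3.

Write N_k for the number of ground terms of depth ≤ k. A term of depth ≤ k is either a constant or a function symbol applied to arguments of depth ≤ k−1, so N_k = 1 + N_{k-1}^2 + N_{k-1}^2.
N_0 = 1
N_1 = 1 + 1^2 + 1^2 = 3
N_2 = 1 + 3^2 + 3^2 = 19
N_3 = 1 + 19^2 + 19^2 = 723

723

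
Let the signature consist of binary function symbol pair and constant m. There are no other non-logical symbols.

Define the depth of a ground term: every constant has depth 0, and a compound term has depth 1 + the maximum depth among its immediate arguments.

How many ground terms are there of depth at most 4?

If N_k denotes the number of depth-≤k ground terms, the 1 constant gives N_0 = 1, and each function symbol of arity r contributes N_{k-1}^r new terms at level k: N_k = 1 + N_{k-1}^2.
N_0 = 1
N_1 = 1 + 1^2 = 2
N_2 = 1 + 2^2 = 5
N_3 = 1 + 5^2 = 26
N_4 = 1 + 26^2 = 677

677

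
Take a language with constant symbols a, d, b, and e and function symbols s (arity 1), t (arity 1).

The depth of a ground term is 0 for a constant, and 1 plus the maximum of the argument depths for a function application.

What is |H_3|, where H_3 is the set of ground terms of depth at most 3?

60

Write N_k for the number of ground terms of depth ≤ k. A term of depth ≤ k is either a constant or a function symbol applied to arguments of depth ≤ k−1, so N_k = 4 + N_{k-1} + N_{k-1}.
N_0 = 4
N_1 = 4 + 4 + 4 = 12
N_2 = 4 + 12 + 12 = 28
N_3 = 4 + 28 + 28 = 60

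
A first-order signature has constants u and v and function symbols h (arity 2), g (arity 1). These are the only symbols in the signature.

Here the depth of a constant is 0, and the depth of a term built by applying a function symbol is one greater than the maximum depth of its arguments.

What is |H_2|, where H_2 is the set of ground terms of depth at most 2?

74

If N_k denotes the number of depth-≤k ground terms, the 2 constants give N_0 = 2, and each function symbol of arity r contributes N_{k-1}^r new terms at level k: N_k = 2 + N_{k-1}^2 + N_{k-1}.
N_0 = 2
N_1 = 2 + 2^2 + 2 = 8
N_2 = 2 + 8^2 + 8 = 74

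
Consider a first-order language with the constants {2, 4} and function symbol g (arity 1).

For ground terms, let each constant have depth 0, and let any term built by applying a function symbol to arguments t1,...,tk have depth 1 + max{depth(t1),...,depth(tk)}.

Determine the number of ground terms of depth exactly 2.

2

Count level by level. With function symbols g/1, the terms of depth ≤ k are the 2 constants together with each function applied to depth-≤(k−1) tuples, so N_k = 2 + N_{k-1}.
N_0 = 2
N_1 = 2 + 2 = 4
N_2 = 2 + 4 = 6
Terms of depth exactly 2: N_2 − N_1 = 6 − 4 = 2.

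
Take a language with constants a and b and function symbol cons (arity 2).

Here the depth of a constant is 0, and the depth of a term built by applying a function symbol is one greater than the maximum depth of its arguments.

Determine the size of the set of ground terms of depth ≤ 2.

Write N_k for the number of ground terms of depth ≤ k. A term of depth ≤ k is either a constant or a function symbol applied to arguments of depth ≤ k−1, so N_k = 2 + N_{k-1}^2.
N_0 = 2
N_1 = 2 + 2^2 = 6
N_2 = 2 + 6^2 = 38

38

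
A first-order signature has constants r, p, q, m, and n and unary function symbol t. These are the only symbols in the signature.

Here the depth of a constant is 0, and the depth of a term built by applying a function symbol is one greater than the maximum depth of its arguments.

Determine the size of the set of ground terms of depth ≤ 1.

10

If N_k denotes the number of depth-≤k ground terms, the 5 constants give N_0 = 5, and each function symbol of arity r contributes N_{k-1}^r new terms at level k: N_k = 5 + N_{k-1}.
N_0 = 5
N_1 = 5 + 5 = 10
Explicitly: r, p, q, m, n, t(r), t(p), t(q), t(m), t(n).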